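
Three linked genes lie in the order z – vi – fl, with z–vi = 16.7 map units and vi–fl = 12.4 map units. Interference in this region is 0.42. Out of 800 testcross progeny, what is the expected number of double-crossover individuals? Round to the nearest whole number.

10

Map distances give recombination frequencies of 0.167 and 0.124 for the two intervals.
With interference 0.42 (so coincidence = 0.58), expected double-crossover frequency = 0.167 × 0.124 × 0.58 = 0.01201.
Expected number = 0.01201 × 800 = 9.61 ≈ 10.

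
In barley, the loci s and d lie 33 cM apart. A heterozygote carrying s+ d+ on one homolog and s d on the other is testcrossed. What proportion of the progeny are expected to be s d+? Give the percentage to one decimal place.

A map distance of 33 cM corresponds to a recombination frequency of 0.330.
The F1 is s+ d+ / s d, so s d+ is a recombinant gamete class with expected frequency r/2 = 0.330/2 = 0.1650.
That is 0.1650 = 16.5% of the progeny.

16.5%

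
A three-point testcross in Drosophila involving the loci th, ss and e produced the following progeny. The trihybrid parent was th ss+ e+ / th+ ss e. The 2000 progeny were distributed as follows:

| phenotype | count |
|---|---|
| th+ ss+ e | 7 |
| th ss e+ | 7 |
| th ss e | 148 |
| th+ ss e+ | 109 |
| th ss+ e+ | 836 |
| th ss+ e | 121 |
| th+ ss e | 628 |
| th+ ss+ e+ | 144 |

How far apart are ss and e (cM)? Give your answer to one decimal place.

12.2 cM

The two rarest classes, th ss e+ and th+ ss+ e, are the double crossovers. Comparing them with the parentals, only the ss allele has switched, so ss is the middle locus and the order is e – ss – th.
Crossovers in the e–ss interval produce the single-crossover classes th ss+ e and th+ ss e+ (121 + 109 = 230) plus the double crossovers (14).
RF(e–ss) = (230 + 14) / 2000 = 244/2000 = 0.1220 → 12.2 cM.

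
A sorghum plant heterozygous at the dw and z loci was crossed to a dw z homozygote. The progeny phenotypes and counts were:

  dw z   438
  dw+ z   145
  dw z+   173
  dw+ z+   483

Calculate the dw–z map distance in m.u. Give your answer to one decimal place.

The two most frequent classes, dw+ z+ (483) and dw z (438), are the parental types, so the F1 was dw+ z+ / dw z.
The recombinant classes are dw+ z and dw z+: 145 + 173 = 318.
Recombination frequency = 318/1239 = 0.2567 ≈ 25.7%, i.e. 25.7 m.u.

25.7 m.u.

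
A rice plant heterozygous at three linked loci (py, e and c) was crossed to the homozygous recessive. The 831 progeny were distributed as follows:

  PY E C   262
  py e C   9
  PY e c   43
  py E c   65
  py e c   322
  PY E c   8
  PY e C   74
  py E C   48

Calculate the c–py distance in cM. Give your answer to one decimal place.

13.0 cM

The two most frequent reciprocal classes, py e c and PY E C, are the parental types, so the F1 was py e c / PY E C.
The two rarest classes, py e C and PY E c, are the double crossovers. Comparing them with the parentals, only the c allele has switched, so c is the middle locus and the order is e – c – py.
Crossovers in the c–py interval produce the single-crossover classes PY e c and py E C (43 + 48 = 91) plus the double crossovers (17).
RF(c–py) = (91 + 17) / 831 = 108/831 = 0.1300 → 13.0 cM.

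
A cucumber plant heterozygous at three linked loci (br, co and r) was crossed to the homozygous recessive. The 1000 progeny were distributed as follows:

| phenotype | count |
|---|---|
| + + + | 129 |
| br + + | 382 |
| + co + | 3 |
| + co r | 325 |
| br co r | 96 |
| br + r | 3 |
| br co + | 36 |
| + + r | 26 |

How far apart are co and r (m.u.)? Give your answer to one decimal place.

6.8 m.u.

The two most frequent reciprocal classes, br + + and + co r, are the parental types, so the F1 was br + + / + co r.
The two rarest classes, br + r and + co +, are the double crossovers. Comparing them with the parentals, only the r allele has switched, so r is the middle locus and the order is br – r – co.
Crossovers in the r–co interval produce the single-crossover classes br co + and + + r (36 + 26 = 62) plus the double crossovers (6).
RF(r–co) = (62 + 6) / 1000 = 68/1000 = 0.0680 → 6.8 m.u.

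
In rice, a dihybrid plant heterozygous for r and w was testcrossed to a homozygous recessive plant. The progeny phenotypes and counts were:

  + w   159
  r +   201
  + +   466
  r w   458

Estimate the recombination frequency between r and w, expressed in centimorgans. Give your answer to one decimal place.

The two most frequent classes, + + (466) and r w (458), are the parental types, so the F1 was + + / r w.
The recombinant classes are + w and r +: 159 + 201 = 360.
Recombination frequency = 360/1284 = 0.2804 ≈ 28.0%, i.e. 28.0 centimorgans.

28.0 centimorgans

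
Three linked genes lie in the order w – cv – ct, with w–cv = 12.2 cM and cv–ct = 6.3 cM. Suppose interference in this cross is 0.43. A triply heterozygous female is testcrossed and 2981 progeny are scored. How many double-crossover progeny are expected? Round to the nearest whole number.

13

Map distances give recombination frequencies of 0.122 and 0.063 for the two intervals.
With interference 0.43 (so coincidence = 0.57), expected double-crossover frequency = 0.122 × 0.063 × 0.57 = 0.00438.
Expected number = 0.00438 × 2981 = 13.06 ≈ 13.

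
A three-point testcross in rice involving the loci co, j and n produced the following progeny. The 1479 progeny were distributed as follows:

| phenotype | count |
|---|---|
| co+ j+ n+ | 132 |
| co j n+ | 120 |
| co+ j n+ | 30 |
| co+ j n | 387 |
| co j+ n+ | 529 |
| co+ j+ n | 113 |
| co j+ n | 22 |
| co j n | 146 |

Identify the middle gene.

The two most frequent reciprocal classes, co j+ n+ and co+ j n, are the parental types, so the F1 was co j+ n+ / co+ j n.
The two rarest classes, co j+ n and co+ j n+, are the double crossovers. Comparing them with the parentals, only the n allele has switched, so n is the middle locus and the order is co – n – j.

n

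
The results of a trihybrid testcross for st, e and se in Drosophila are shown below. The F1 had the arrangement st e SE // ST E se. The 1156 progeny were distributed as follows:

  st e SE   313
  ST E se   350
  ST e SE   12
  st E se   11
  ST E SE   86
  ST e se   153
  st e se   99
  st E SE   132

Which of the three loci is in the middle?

The two rarest classes, ST e SE and st E se, are the double crossovers. Comparing them with the parentals, only the st allele has switched, so st is the middle locus and the order is e – st – se.

st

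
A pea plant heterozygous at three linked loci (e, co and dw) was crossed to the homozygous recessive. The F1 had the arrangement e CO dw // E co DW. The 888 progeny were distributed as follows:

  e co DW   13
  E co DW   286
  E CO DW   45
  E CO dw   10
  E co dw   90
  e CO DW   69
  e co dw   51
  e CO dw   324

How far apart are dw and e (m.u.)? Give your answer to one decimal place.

The two rarest classes, E CO dw and e co DW, are the double crossovers. Comparing them with the parentals, only the e allele has switched, so e is the middle locus and the order is dw – e – co.
Crossovers in the dw–e interval produce the single-crossover classes e CO DW and E co dw (69 + 90 = 159) plus the double crossovers (23).
RF(dw–e) = (159 + 23) / 888 = 182/888 = 0.2050 → 20.5 m.u.

20.5 m.u.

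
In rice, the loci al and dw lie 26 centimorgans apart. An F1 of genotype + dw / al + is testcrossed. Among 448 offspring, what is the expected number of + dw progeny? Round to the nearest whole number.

166

A map distance of 26 centimorgans corresponds to a recombination frequency of 0.260.
The F1 is + dw / al +, so + dw is a parental gamete class with expected frequency (1 − r)/2 = 0.740/2 = 0.3700.
Expected number = 0.3700 × 448 = 165.76 ≈ 166.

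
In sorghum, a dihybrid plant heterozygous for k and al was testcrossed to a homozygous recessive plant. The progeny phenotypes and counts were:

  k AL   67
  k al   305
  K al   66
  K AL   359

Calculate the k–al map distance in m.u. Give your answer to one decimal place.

16.7 m.u.

The two most frequent classes, K AL (359) and k al (305), are the parental types, so the F1 was K AL / k al.
The recombinant classes are K al and k AL: 66 + 67 = 133.
Recombination frequency = 133/797 = 0.1669 ≈ 16.7%, i.e. 16.7 m.u.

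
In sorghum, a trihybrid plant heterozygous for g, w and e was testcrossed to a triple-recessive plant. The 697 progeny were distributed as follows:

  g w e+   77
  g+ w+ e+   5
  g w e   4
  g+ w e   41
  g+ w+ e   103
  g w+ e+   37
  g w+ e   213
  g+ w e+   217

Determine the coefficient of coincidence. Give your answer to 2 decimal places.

The two most frequent reciprocal classes, g w+ e and g+ w e+, are the parental types, so the F1 was g w+ e / g+ w e+.
The two rarest classes, g w e and g+ w+ e+, are the double crossovers. Comparing them with the parentals, only the w allele has switched, so w is the middle locus and the order is g – w – e.
g–w: (180 + 9)/697 = 0.2712; w–e: (78 + 9)/697 = 0.1248.
Expected DCO frequency = 0.2712 × 0.1248 ≈ 0.03385; observed = 9/697 ≈ 0.01291.
Coefficient of coincidence = 0.01291/0.03385 ≈ 0.38.

0.38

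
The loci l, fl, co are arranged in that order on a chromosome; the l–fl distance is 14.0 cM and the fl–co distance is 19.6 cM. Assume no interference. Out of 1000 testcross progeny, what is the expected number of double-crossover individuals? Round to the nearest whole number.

Map distances give recombination frequencies of 0.140 and 0.196 for the two intervals.
With no interference, expected double-crossover frequency = 0.140 × 0.196 = 0.02744.
Expected number = 0.02744 × 1000 = 27.44 ≈ 27.

27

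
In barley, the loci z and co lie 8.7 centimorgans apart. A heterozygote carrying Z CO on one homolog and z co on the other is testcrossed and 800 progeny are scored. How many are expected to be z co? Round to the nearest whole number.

A map distance of 8.7 centimorgans corresponds to a recombination frequency of 0.087.
The F1 is Z CO / z co, so z co is a parental gamete class with expected frequency (1 − r)/2 = 0.913/2 = 0.4565.
Expected number = 0.4565 × 800 = 365.20 ≈ 365.

365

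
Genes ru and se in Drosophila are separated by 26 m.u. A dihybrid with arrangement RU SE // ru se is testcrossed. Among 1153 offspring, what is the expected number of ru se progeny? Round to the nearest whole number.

427

A map distance of 26 m.u. corresponds to a recombination frequency of 0.260.
The F1 is RU SE / ru se, so ru se is a parental gamete class with expected frequency (1 − r)/2 = 0.740/2 = 0.3700.
Expected number = 0.3700 × 1153 = 426.61 ≈ 427.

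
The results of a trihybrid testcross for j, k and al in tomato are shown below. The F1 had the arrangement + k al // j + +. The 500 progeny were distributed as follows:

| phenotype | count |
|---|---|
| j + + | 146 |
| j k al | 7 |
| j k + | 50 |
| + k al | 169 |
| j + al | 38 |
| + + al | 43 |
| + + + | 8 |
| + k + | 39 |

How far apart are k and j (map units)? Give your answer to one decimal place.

The two rarest classes, j k al and + + +, are the double crossovers. Comparing them with the parentals, only the j allele has switched, so j is the middle locus and the order is al – j – k.
Crossovers in the j–k interval produce the single-crossover classes + + al and j k + (43 + 50 = 93) plus the double crossovers (15).
RF(j–k) = (93 + 15) / 500 = 108/500 = 0.2160 → 21.6 map units.

21.6 map units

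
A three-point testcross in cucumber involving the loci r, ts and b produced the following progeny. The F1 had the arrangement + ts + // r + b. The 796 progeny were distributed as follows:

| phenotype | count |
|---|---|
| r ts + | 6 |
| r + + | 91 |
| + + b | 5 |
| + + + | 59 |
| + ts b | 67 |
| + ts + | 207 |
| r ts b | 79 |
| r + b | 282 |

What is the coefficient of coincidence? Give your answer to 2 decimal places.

The two rarest classes, r ts + and + + b, are the double crossovers. Comparing them with the parentals, only the r allele has switched, so r is the middle locus and the order is ts – r – b.
ts–r: (138 + 11)/796 = 0.1872; r–b: (158 + 11)/796 = 0.2123.
Expected DCO frequency = 0.1872 × 0.2123 ≈ 0.03974; observed = 11/796 ≈ 0.01382.
Coefficient of coincidence = 0.01382/0.03974 ≈ 0.35.

0.35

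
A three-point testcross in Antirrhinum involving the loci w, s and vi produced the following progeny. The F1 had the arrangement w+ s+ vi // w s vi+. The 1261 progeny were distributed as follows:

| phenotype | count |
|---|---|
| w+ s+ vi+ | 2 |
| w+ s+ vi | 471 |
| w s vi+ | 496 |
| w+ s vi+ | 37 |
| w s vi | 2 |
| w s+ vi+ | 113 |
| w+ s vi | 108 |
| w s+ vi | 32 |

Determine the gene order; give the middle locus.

The two rarest classes, w+ s+ vi+ and w s vi, are the double crossovers. Comparing them with the parentals, only the vi allele has switched, so vi is the middle locus and the order is s – vi – w.

vi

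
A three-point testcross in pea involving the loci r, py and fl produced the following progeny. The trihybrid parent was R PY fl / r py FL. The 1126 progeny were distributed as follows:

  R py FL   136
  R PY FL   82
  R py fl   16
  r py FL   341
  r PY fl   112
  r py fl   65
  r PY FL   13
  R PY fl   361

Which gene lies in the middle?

py

The two rarest classes, R py fl and r PY FL, are the double crossovers. Comparing them with the parentals, only the py allele has switched, so py is the middle locus and the order is fl – py – r.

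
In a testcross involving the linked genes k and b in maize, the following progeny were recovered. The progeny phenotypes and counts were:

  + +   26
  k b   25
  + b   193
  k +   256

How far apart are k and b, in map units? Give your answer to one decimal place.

10.2 map units

The two most frequent classes, + b (193) and k + (256), are the parental types, so the F1 was + b / k +.
The recombinant classes are + + and k b: 26 + 25 = 51.
Recombination frequency = 51/500 = 0.1020 ≈ 10.2%, i.e. 10.2 map units.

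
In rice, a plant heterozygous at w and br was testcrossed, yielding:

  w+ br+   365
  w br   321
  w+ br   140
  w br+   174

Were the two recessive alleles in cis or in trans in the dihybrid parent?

cis

The two most frequent classes are w+ br+ (365) and w br (321); these are the parental (non-recombinant) types.
So the F1 carried w+ br+ on one chromosome and w br on the other — the recessive alleles are on the same chromosome (cis / coupling).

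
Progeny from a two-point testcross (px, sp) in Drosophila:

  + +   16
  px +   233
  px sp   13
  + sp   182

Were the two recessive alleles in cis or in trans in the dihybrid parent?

The two most frequent classes are + sp (182) and px + (233); these are the parental (non-recombinant) types.
So the F1 carried + sp on one chromosome and px + on the other — the recessive alleles are on opposite chromosomes (trans / repulsion).

trans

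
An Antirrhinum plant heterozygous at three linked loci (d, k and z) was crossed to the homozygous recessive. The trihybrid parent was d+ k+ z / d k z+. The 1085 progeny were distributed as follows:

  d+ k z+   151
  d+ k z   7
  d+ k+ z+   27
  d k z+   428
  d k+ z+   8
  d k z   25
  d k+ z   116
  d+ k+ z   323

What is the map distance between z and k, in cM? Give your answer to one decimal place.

6.2 cM

The two rarest classes, d+ k z and d k+ z+, are the double crossovers. Comparing them with the parentals, only the k allele has switched, so k is the middle locus and the order is d – k – z.
Crossovers in the k–z interval produce the single-crossover classes d+ k+ z+ and d k z (27 + 25 = 52) plus the double crossovers (15).
RF(k–z) = (52 + 15) / 1085 = 67/1085 = 0.0618 → 6.2 cM.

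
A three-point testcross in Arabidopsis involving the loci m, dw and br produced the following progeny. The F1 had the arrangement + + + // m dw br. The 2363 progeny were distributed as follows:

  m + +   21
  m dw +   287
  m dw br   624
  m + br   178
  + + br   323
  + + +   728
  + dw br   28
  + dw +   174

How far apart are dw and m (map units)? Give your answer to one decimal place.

The two rarest classes, m + + and + dw br, are the double crossovers. Comparing them with the parentals, only the m allele has switched, so m is the middle locus and the order is dw – m – br.
Crossovers in the dw–m interval produce the single-crossover classes + dw + and m + br (174 + 178 = 352) plus the double crossovers (49).
RF(dw–m) = (352 + 49) / 2363 = 401/2363 = 0.1697 → 17.0 map units.

17.0 map units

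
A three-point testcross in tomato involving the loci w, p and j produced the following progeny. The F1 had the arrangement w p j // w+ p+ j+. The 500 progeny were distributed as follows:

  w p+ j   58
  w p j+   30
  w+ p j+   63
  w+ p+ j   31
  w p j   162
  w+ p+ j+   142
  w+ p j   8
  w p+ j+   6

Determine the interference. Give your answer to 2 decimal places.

0.31

The two rarest classes, w+ p j and w p+ j+, are the double crossovers. Comparing them with the parentals, only the w allele has switched, so w is the middle locus and the order is j – w – p.
j–w: (61 + 14)/500 = 0.1500; w–p: (121 + 14)/500 = 0.2700.
Expected DCO frequency = 0.1500 × 0.2700 ≈ 0.04050; observed = 14/500 ≈ 0.02800.
Coefficient of coincidence = 0.02800/0.04050 ≈ 0.69; interference = 1 − 0.69 = 0.31.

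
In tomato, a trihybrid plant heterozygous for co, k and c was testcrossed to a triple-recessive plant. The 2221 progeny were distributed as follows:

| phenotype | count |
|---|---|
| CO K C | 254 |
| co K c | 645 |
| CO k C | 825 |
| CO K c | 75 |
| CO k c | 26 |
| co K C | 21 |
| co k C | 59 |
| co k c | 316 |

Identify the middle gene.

The two most frequent reciprocal classes, CO k C and co K c, are the parental types, so the F1 was CO k C / co K c.
The two rarest classes, CO k c and co K C, are the double crossovers. Comparing them with the parentals, only the c allele has switched, so c is the middle locus and the order is co – c – k.

c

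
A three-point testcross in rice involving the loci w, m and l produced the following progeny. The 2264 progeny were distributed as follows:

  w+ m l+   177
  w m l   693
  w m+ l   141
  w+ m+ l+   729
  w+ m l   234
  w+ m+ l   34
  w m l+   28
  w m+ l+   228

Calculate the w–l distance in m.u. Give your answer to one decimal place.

The two most frequent reciprocal classes, w m l and w+ m+ l+, are the parental types, so the F1 was w m l / w+ m+ l+.
The two rarest classes, w m l+ and w+ m+ l, are the double crossovers. Comparing them with the parentals, only the l allele has switched, so l is the middle locus and the order is m – l – w.
Crossovers in the l–w interval produce the single-crossover classes w+ m l and w m+ l+ (234 + 228 = 462) plus the double crossovers (62).
RF(l–w) = (462 + 62) / 2264 = 524/2264 = 0.2314 → 23.1 m.u.

23.1 m.u.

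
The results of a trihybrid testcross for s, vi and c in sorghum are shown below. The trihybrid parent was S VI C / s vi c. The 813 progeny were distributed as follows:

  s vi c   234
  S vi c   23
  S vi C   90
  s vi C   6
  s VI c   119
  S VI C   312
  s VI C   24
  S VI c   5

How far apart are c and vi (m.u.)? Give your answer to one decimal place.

The two rarest classes, S VI c and s vi C, are the double crossovers. Comparing them with the parentals, only the c allele has switched, so c is the middle locus and the order is s – c – vi.
Crossovers in the c–vi interval produce the single-crossover classes S vi C and s VI c (90 + 119 = 209) plus the double crossovers (11).
RF(c–vi) = (209 + 11) / 813 = 220/813 = 0.2706 → 27.1 m.u.

27.1 m.u.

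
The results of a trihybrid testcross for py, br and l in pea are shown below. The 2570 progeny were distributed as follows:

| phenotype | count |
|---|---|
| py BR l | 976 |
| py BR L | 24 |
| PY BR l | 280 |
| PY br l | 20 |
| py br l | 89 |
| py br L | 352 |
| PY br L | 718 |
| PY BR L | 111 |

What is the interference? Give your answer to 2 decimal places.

0.31

The two most frequent reciprocal classes, PY br L and py BR l, are the parental types, so the F1 was PY br L / py BR l.
The two rarest classes, PY br l and py BR L, are the double crossovers. Comparing them with the parentals, only the l allele has switched, so l is the middle locus and the order is py – l – br.
py–l: (632 + 44)/2570 = 0.2630; l–br: (200 + 44)/2570 = 0.0949.
Expected DCO frequency = 0.2630 × 0.0949 ≈ 0.02496; observed = 44/2570 ≈ 0.01712.
Coefficient of coincidence = 0.01712/0.02496 ≈ 0.69; interference = 1 − 0.69 = 0.31.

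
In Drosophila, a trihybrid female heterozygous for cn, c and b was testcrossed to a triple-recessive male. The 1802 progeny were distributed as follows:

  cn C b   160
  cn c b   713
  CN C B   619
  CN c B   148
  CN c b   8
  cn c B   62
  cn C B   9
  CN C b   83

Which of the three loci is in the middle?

The two most frequent reciprocal classes, cn c b and CN C B, are the parental types, so the F1 was cn c b / CN C B.
The two rarest classes, CN c b and cn C B, are the double crossovers. Comparing them with the parentals, only the cn allele has switched, so cn is the middle locus and the order is c – cn – b.

cn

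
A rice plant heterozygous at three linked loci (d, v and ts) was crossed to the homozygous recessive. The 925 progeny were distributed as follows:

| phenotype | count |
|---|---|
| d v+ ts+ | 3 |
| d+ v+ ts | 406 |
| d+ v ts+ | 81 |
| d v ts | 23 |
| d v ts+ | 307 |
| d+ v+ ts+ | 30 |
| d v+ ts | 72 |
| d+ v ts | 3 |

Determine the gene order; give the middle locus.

v

The two most frequent reciprocal classes, d+ v+ ts and d v ts+, are the parental types, so the F1 was d+ v+ ts / d v ts+.
The two rarest classes, d+ v ts and d v+ ts+, are the double crossovers. Comparing them with the parentals, only the v allele has switched, so v is the middle locus and the order is d – v – ts.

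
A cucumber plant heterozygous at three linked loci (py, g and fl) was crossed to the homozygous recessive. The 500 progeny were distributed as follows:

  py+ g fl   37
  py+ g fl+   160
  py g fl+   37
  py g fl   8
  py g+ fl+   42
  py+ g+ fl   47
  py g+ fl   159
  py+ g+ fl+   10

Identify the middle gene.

The two most frequent reciprocal classes, py g+ fl and py+ g fl+, are the parental types, so the F1 was py g+ fl / py+ g fl+.
The two rarest classes, py g fl and py+ g+ fl+, are the double crossovers. Comparing them with the parentals, only the g allele has switched, so g is the middle locus and the order is py – g – fl.

g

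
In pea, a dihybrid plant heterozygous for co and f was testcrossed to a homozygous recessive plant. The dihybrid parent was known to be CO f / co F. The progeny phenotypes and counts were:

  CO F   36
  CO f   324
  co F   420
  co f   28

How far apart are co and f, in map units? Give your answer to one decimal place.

7.9 map units

The recombinant classes are CO F and co f: 36 + 28 = 64.
Recombination frequency = 64/808 = 0.0792 ≈ 7.9%, i.e. 7.9 map units.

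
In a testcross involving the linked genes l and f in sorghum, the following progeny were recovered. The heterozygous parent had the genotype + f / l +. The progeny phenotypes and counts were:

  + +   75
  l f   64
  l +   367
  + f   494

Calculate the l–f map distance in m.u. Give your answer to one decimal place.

The recombinant classes are + + and l f: 75 + 64 = 139.
Recombination frequency = 139/1000 = 0.1390 ≈ 13.9%, i.e. 13.9 m.u.

13.9 m.u.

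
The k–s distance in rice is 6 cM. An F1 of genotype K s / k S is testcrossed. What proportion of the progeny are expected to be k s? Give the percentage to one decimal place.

3.0%

A map distance of 6 cM corresponds to a recombination frequency of 0.060.
The F1 is K s / k S, so k s is a recombinant gamete class with expected frequency r/2 = 0.060/2 = 0.0300.
That is 0.0300 = 3.0% of the progeny.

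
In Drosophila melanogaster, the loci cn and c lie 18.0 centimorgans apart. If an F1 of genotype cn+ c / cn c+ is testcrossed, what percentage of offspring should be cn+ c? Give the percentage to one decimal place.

A map distance of 18.0 centimorgans corresponds to a recombination frequency of 0.180.
The F1 is cn+ c / cn c+, so cn+ c is a parental gamete class with expected frequency (1 − r)/2 = 0.820/2 = 0.4100.
That is 0.4100 = 41.0% of the progeny.

41.0%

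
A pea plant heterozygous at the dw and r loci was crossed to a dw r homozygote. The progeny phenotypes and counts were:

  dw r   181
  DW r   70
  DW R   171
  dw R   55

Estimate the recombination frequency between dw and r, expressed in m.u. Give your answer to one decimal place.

26.2 m.u.

The two most frequent classes, DW R (171) and dw r (181), are the parental types, so the F1 was DW R / dw r.
The recombinant classes are DW r and dw R: 70 + 55 = 125.
Recombination frequency = 125/477 = 0.2621 ≈ 26.2%, i.e. 26.2 m.u.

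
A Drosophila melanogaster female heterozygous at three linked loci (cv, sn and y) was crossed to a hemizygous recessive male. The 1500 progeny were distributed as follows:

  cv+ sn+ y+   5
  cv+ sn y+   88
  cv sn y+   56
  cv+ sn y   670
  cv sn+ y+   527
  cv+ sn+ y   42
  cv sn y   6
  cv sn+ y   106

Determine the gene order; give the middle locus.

cv

The two most frequent reciprocal classes, cv sn+ y+ and cv+ sn y, are the parental types, so the F1 was cv sn+ y+ / cv+ sn y.
The two rarest classes, cv+ sn+ y+ and cv sn y, are the double crossovers. Comparing them with the parentals, only the cv allele has switched, so cv is the middle locus and the order is sn – cv – y.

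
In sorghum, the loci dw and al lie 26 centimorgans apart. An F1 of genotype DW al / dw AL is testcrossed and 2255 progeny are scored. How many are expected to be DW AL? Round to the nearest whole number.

293

A map distance of 26 centimorgans corresponds to a recombination frequency of 0.260.
The F1 is DW al / dw AL, so DW AL is a recombinant gamete class with expected frequency r/2 = 0.260/2 = 0.1300.
Expected number = 0.1300 × 2255 = 293.15 ≈ 293.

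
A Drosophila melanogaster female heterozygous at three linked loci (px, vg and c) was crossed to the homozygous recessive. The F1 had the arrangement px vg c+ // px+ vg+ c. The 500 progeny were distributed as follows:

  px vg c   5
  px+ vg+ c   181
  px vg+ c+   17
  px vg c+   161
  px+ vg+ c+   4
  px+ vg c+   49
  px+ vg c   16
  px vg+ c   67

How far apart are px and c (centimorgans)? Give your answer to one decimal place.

The two rarest classes, px vg c and px+ vg+ c+, are the double crossovers. Comparing them with the parentals, only the c allele has switched, so c is the middle locus and the order is vg – c – px.
Crossovers in the c–px interval produce the single-crossover classes px+ vg c+ and px vg+ c (49 + 67 = 116) plus the double crossovers (9).
RF(c–px) = (116 + 9) / 500 = 125/500 = 0.2500 → 25.0 centimorgans.

25.0 centimorgans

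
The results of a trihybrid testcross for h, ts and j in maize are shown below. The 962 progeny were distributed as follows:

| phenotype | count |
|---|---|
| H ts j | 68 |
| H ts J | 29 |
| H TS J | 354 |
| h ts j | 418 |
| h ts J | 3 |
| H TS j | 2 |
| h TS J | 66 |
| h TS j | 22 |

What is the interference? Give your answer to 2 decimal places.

0.38

The two most frequent reciprocal classes, h ts j and H TS J, are the parental types, so the F1 was h ts j / H TS J.
The two rarest classes, h ts J and H TS j, are the double crossovers. Comparing them with the parentals, only the j allele has switched, so j is the middle locus and the order is ts – j – h.
ts–j: (51 + 5)/962 = 0.0582; j–h: (134 + 5)/962 = 0.1445.
Expected DCO frequency = 0.0582 × 0.1445 ≈ 0.00841; observed = 5/962 ≈ 0.00520.
Coefficient of coincidence = 0.00520/0.00841 ≈ 0.62; interference = 1 − 0.62 = 0.38.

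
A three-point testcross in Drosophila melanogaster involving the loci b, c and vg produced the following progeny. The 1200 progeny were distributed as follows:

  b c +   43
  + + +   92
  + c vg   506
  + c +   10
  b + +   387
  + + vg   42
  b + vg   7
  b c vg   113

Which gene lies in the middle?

The two most frequent reciprocal classes, + c vg and b + +, are the parental types, so the F1 was + c vg / b + +.
The two rarest classes, + c + and b + vg, are the double crossovers. Comparing them with the parentals, only the vg allele has switched, so vg is the middle locus and the order is c – vg – b.

vg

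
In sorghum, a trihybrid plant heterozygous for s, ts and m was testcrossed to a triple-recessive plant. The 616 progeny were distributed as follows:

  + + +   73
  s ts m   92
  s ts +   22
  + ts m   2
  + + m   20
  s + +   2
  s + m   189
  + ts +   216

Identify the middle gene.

m

The two most frequent reciprocal classes, + ts + and s + m, are the parental types, so the F1 was + ts + / s + m.
The two rarest classes, + ts m and s + +, are the double crossovers. Comparing them with the parentals, only the m allele has switched, so m is the middle locus and the order is ts – m – s.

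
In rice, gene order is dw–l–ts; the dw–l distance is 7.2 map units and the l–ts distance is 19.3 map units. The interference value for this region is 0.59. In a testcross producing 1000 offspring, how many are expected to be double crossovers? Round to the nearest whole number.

6

Map distances give recombination frequencies of 0.072 and 0.193 for the two intervals.
With interference 0.59 (so coincidence = 0.41), expected double-crossover frequency = 0.072 × 0.193 × 0.41 = 0.00570.
Expected number = 0.00570 × 1000 = 5.70 ≈ 6.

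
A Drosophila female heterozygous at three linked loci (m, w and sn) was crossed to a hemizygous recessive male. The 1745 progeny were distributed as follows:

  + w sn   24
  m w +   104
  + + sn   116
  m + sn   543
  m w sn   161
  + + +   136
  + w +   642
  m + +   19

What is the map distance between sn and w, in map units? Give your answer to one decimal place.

The two most frequent reciprocal classes, m + sn and + w +, are the parental types, so the F1 was m + sn / + w +.
The two rarest classes, m + + and + w sn, are the double crossovers. Comparing them with the parentals, only the sn allele has switched, so sn is the middle locus and the order is m – sn – w.
Crossovers in the sn–w interval produce the single-crossover classes m w sn and + + + (161 + 136 = 297) plus the double crossovers (43).
RF(sn–w) = (297 + 43) / 1745 = 340/1745 = 0.1948 → 19.5 map units.

19.5 map units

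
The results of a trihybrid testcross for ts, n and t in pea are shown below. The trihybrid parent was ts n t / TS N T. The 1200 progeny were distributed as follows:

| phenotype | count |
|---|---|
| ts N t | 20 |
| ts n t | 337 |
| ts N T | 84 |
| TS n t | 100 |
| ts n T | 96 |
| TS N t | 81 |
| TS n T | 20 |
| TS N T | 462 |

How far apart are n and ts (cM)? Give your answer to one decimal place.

The two rarest classes, ts N t and TS n T, are the double crossovers. Comparing them with the parentals, only the n allele has switched, so n is the middle locus and the order is t – n – ts.
Crossovers in the n–ts interval produce the single-crossover classes TS n t and ts N T (100 + 84 = 184) plus the double crossovers (40).
RF(n–ts) = (184 + 40) / 1200 = 224/1200 = 0.1867 → 18.7 cM.

18.7 cM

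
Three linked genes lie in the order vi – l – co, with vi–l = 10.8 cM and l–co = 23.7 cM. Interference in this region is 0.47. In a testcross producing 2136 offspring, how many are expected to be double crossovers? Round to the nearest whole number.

29

Map distances give recombination frequencies of 0.108 and 0.237 for the two intervals.
With interference 0.47 (so coincidence = 0.53), expected double-crossover frequency = 0.108 × 0.237 × 0.53 = 0.01357.
Expected number = 0.01357 × 2136 = 28.98 ≈ 29.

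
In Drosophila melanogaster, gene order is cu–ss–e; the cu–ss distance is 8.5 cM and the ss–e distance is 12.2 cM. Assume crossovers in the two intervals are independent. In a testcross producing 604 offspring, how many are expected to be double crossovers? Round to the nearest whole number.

Map distances give recombination frequencies of 0.085 and 0.122 for the two intervals.
With no interference, expected double-crossover frequency = 0.085 × 0.122 = 0.01037.
Expected number = 0.01037 × 604 = 6.26 ≈ 6.

6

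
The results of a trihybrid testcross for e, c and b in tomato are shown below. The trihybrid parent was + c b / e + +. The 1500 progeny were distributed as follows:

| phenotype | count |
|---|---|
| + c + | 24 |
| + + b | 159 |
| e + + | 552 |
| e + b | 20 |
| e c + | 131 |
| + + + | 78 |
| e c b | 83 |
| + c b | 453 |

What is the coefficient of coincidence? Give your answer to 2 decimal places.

The two rarest classes, + c + and e + b, are the double crossovers. Comparing them with the parentals, only the b allele has switched, so b is the middle locus and the order is c – b – e.
c–b: (290 + 44)/1500 = 0.2227; b–e: (161 + 44)/1500 = 0.1367.
Expected DCO frequency = 0.2227 × 0.1367 ≈ 0.03044; observed = 44/1500 ≈ 0.02933.
Coefficient of coincidence = 0.02933/0.03044 ≈ 0.96.

0.96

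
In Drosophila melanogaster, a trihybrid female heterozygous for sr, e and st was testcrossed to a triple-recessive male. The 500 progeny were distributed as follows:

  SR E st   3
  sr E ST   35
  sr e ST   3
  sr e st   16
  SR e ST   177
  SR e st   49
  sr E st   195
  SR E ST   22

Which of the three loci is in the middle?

The two most frequent reciprocal classes, sr E st and SR e ST, are the parental types, so the F1 was sr E st / SR e ST.
The two rarest classes, SR E st and sr e ST, are the double crossovers. Comparing them with the parentals, only the sr allele has switched, so sr is the middle locus and the order is e – sr – st.

sr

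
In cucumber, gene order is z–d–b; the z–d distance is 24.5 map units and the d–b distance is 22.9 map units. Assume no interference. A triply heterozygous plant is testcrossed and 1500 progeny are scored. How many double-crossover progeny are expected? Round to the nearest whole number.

Map distances give recombination frequencies of 0.245 and 0.229 for the two intervals.
With no interference, expected double-crossover frequency = 0.245 × 0.229 = 0.05610.
Expected number = 0.05610 × 1500 = 84.16 ≈ 84.

84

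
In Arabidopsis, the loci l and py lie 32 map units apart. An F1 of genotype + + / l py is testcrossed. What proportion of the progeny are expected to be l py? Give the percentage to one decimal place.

34.0%

A map distance of 32 map units corresponds to a recombination frequency of 0.320.
The F1 is + + / l py, so l py is a parental gamete class with expected frequency (1 − r)/2 = 0.680/2 = 0.3400.
That is 0.3400 = 34.0% of the progeny.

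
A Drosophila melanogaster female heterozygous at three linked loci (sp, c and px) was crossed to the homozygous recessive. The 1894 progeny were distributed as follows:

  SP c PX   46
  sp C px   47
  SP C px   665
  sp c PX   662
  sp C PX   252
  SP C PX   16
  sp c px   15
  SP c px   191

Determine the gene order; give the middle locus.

px

The two most frequent reciprocal classes, sp c PX and SP C px, are the parental types, so the F1 was sp c PX / SP C px.
The two rarest classes, sp c px and SP C PX, are the double crossovers. Comparing them with the parentals, only the px allele has switched, so px is the middle locus and the order is c – px – sp.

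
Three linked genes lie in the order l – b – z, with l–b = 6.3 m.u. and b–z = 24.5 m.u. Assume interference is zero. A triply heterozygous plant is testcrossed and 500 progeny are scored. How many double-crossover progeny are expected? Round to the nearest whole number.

8

Map distances give recombination frequencies of 0.063 and 0.245 for the two intervals.
With no interference, expected double-crossover frequency = 0.063 × 0.245 = 0.01543.
Expected number = 0.01543 × 500 = 7.72 ≈ 8.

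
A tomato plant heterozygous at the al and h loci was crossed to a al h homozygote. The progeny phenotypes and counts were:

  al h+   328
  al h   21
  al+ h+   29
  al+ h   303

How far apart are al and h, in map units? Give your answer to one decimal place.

The two most frequent classes, al+ h (303) and al h+ (328), are the parental types, so the F1 was al+ h / al h+.
The recombinant classes are al+ h+ and al h: 29 + 21 = 50.
Recombination frequency = 50/681 = 0.0734 ≈ 7.3%, i.e. 7.3 map units.

7.3 map units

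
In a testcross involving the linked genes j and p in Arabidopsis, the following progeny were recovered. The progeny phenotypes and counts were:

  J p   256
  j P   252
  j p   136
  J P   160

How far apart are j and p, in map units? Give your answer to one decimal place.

36.8 map units

The two most frequent classes, J p (256) and j P (252), are the parental types, so the F1 was J p / j P.
The recombinant classes are J P and j p: 160 + 136 = 296.
Recombination frequency = 296/804 = 0.3682 ≈ 36.8%, i.e. 36.8 map units.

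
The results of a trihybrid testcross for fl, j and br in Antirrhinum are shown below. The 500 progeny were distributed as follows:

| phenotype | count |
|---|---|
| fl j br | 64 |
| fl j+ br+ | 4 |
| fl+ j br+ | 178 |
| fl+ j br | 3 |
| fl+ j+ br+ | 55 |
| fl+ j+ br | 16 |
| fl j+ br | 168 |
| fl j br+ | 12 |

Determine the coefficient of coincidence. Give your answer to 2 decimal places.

0.79

The two most frequent reciprocal classes, fl+ j br+ and fl j+ br, are the parental types, so the F1 was fl+ j br+ / fl j+ br.
The two rarest classes, fl+ j br and fl j+ br+, are the double crossovers. Comparing them with the parentals, only the br allele has switched, so br is the middle locus and the order is fl – br – j.
fl–br: (28 + 7)/500 = 0.0700; br–j: (119 + 7)/500 = 0.2520.
Expected DCO frequency = 0.0700 × 0.2520 ≈ 0.01764; observed = 7/500 ≈ 0.01400.
Coefficient of coincidence = 0.01400/0.01764 ≈ 0.79.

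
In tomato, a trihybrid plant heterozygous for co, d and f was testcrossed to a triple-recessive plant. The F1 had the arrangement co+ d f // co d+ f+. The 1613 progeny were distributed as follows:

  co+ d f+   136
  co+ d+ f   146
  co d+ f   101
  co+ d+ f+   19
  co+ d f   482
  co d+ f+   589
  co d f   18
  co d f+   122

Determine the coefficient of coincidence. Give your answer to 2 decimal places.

0.71

The two rarest classes, co d f and co+ d+ f+, are the double crossovers. Comparing them with the parentals, only the co allele has switched, so co is the middle locus and the order is f – co – d.
f–co: (237 + 37)/1613 = 0.1699; co–d: (268 + 37)/1613 = 0.1891.
Expected DCO frequency = 0.1699 × 0.1891 ≈ 0.03213; observed = 37/1613 ≈ 0.02294.
Coefficient of coincidence = 0.02294/0.03213 ≈ 0.71.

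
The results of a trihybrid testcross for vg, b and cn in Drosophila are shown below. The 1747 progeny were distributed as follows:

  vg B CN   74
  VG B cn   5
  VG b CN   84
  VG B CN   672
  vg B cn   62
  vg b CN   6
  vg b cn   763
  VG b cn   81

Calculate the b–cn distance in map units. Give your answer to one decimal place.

The two most frequent reciprocal classes, vg b cn and VG B CN, are the parental types, so the F1 was vg b cn / VG B CN.
The two rarest classes, vg b CN and VG B cn, are the double crossovers. Comparing them with the parentals, only the cn allele has switched, so cn is the middle locus and the order is b – cn – vg.
Crossovers in the b–cn interval produce the single-crossover classes vg B cn and VG b CN (62 + 84 = 146) plus the double crossovers (11).
RF(b–cn) = (146 + 11) / 1747 = 157/1747 = 0.0899 → 9.0 map units.

9.0 map units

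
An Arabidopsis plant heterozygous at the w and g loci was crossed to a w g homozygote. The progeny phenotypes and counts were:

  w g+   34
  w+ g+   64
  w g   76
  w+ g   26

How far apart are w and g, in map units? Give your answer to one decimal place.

The two most frequent classes, w+ g+ (64) and w g (76), are the parental types, so the F1 was w+ g+ / w g.
The recombinant classes are w+ g and w g+: 26 + 34 = 60.
Recombination frequency = 60/200 = 0.3000 ≈ 30.0%, i.e. 30.0 map units.

30.0 map units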